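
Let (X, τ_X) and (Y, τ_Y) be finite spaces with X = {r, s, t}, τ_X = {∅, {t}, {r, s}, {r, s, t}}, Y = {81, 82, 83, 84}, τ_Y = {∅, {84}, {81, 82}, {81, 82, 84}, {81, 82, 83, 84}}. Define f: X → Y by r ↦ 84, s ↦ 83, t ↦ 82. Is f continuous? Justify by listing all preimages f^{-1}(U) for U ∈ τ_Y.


f is NOT continuous.

Compute f^{-1}(U) for each U ∈ τ_Y:
  U = ∅: f^{-1}(U) = ∅ ∈ τ_X ✓.
  U = {84}: f^{-1}(U) = {r} ∉ τ_X ✗.
  U = {81, 82}: f^{-1}(U) = {t} ∈ τ_X ✓.
  U = {81, 82, 84}: f^{-1}(U) = {r, t} ∉ τ_X ✗.
  U = {81, 82, 83, 84}: f^{-1}(U) = {r, s, t} ∈ τ_X ✓.
Found U = {84} with f^{-1}(U) = {r} not in τ_X. Therefore f is NOT continuous.


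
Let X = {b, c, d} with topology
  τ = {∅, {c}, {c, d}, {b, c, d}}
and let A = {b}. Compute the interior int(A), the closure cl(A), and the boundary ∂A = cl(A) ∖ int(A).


int(A) = ∅, cl(A) = {b}, ∂A = {b}.

Closed sets in (X, τ) are complements of opens:
  closed(X, τ) = {∅, {b}, {b, d}, {b, c, d}}.
int(A) = ⋃ {U ∈ τ : U ⊆ A}. Opens contained in A: ∅.
Taking the union of these: int(A) = ∅.
cl(A) = ⋂ {C closed : A ⊆ C}. Closed sets containing A: {b}, {b, d}, {b, c, d}.
Intersecting these: cl(A) = {b}.
∂A = cl(A) ∖ int(A) = {b} ∖ ∅ = {b}.


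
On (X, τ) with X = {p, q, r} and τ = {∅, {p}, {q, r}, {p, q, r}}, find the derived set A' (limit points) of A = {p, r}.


A' = {q}

For each x ∈ X, list the open sets U ∈ τ with x ∈ U, then check whether U ∩ (A ∖ {x}) ≠ ∅ for every such U.
  x = p: open {p} ∋ x has {p} ∩ (A ∖ {p}) = ∅, so x is NOT a limit point.
  x = q: opens ∋ x are {q, r}, {p, q, r}; each meets A ∖ {q}, so x IS a limit point.
  x = r: open {q, r} ∋ x has {q, r} ∩ (A ∖ {r}) = ∅, so x is NOT a limit point.
Collecting: A' = {q}.


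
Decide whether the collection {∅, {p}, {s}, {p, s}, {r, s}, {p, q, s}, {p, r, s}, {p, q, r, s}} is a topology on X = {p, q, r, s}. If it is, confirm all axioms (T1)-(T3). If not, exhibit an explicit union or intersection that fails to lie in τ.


τ IS a topology on X.

Axiom (T1): ∅ ∈ τ? Yes; X ∈ τ? Yes.
Axiom (T2/T3): check pairwise unions and intersections of members of τ.
All pairwise intersections and unions checked — each lies in τ. Therefore τ satisfies (T1), (T2), (T3): it IS a topology on X.


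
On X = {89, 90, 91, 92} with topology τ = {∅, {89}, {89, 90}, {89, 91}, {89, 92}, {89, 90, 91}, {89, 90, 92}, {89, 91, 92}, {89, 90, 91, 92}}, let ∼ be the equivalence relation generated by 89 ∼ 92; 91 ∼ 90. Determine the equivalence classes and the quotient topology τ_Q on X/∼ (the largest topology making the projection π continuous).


X/∼ = {[89=92], [90=91]}; |τ_Q| = 3.

Equivalence classes: [89=92], [90=91].
Quotient map π: X → X/∼ sends 89 ↦ [89=92], 90 ↦ [90=91], 91 ↦ [90=91], 92 ↦ [89=92].
For each subset V ⊆ X/∼, compute π^{-1}(V) ⊆ X and check whether π^{-1}(V) ∈ τ. V is open in τ_Q iff π^{-1}(V) ∈ τ.
  V = {}: π^{-1}(V) = ∅ ∈ τ ✓.
  V = {[89=92]}: π^{-1}(V) = {89, 92} ∈ τ ✓.
  V = {[90=91]}: π^{-1}(V) = {90, 91} ∉ τ ✗.
  V = {[89=92], [90=91]}: π^{-1}(V) = {89, 90, 91, 92} ∈ τ ✓.
Open sets in the quotient: τ_Q = {{}, {[89=92]}, {[89=92], [90=91]}} (3 elements).


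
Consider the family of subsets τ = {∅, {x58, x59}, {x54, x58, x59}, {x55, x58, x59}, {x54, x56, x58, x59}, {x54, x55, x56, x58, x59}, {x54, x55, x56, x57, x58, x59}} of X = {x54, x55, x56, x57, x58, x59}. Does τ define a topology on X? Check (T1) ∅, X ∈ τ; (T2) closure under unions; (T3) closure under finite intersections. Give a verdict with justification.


τ is NOT a topology on X.

Axiom (T1): ∅ ∈ τ? Yes; X ∈ τ? Yes.
Axiom (T2/T3): check pairwise unions and intersections of members of τ.
Counterexample for (T2): {x54, x58, x59} ∪ {x55, x58, x59} = {x54, x55, x58, x59} ∉ τ. Therefore τ is NOT a topology.


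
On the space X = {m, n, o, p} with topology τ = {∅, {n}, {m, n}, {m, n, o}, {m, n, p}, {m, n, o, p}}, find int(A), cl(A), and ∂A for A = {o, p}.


int(A) = ∅, cl(A) = {o, p}, ∂A = {o, p}.

Closed sets in (X, τ) are complements of opens:
  closed(X, τ) = {∅, {o}, {p}, {o, p}, {m, o, p}, {m, n, o, p}}.
int(A) = ⋃ {U ∈ τ : U ⊆ A}. Opens contained in A: ∅.
Taking the union of these: int(A) = ∅.
cl(A) = ⋂ {C closed : A ⊆ C}. Closed sets containing A: {o, p}, {m, o, p}, {m, n, o, p}.
Intersecting these: cl(A) = {o, p}.
∂A = cl(A) ∖ int(A) = {o, p} ∖ ∅ = {o, p}.


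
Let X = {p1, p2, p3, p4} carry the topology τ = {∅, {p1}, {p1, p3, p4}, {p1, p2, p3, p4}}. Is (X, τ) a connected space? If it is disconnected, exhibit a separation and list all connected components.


(X, τ) is connected.

Find clopen sets (U ∈ τ with X ∖ U ∈ τ):
  U = ∅, X ∖ U = {p1, p2, p3, p4} — both open, so U is clopen.
  U = {p1, p2, p3, p4}, X ∖ U = ∅ — both open, so U is clopen.
Only trivial clopens (∅ and X) exist, so (X, τ) is connected.
Compute connected components by grouping points that agree on all clopens:
  component: {p1, p2, p3, p4}


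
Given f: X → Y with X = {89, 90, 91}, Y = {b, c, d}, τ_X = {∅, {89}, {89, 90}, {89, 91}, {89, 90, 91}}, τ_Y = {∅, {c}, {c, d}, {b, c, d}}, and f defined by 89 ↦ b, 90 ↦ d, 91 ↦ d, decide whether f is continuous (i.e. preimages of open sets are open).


f is NOT continuous.

Compute f^{-1}(U) for each U ∈ τ_Y:
  U = ∅: f^{-1}(U) = ∅ ∈ τ_X ✓.
  U = {c}: f^{-1}(U) = ∅ ∈ τ_X ✓.
  U = {c, d}: f^{-1}(U) = {90, 91} ∉ τ_X ✗.
  U = {b, c, d}: f^{-1}(U) = {89, 90, 91} ∈ τ_X ✓.
Found U = {c, d} with f^{-1}(U) = {90, 91} not in τ_X. Therefore f is NOT continuous.


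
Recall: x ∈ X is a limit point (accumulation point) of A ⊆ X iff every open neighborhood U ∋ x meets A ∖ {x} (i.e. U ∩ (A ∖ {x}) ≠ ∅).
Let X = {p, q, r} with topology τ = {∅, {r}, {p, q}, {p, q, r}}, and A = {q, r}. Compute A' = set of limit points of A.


A' = {p}

For each x ∈ X, list the open sets U ∈ τ with x ∈ U, then check whether U ∩ (A ∖ {x}) ≠ ∅ for every such U.
  x = p: opens ∋ x are {p, q}, {p, q, r}; each meets A ∖ {p}, so x IS a limit point.
  x = q: open {p, q} ∋ x has {p, q} ∩ (A ∖ {q}) = ∅, so x is NOT a limit point.
  x = r: open {r} ∋ x has {r} ∩ (A ∖ {r}) = ∅, so x is NOT a limit point.
Collecting: A' = {p}.


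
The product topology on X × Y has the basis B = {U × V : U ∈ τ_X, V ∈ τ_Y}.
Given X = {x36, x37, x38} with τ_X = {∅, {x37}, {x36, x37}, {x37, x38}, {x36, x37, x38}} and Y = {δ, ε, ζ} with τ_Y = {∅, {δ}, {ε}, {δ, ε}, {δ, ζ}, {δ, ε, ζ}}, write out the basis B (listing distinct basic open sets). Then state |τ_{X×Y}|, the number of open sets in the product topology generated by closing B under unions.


Basis B = {∅ × ∅, {x37} × {δ}, {x37} × {ε}, {x36, x37} × {δ}, {x36, x37} × {ε}, {x37} × {δ, ε}, {x37} × {δ, ζ}, {x37, x38} × {δ}, {x37, x38} × {ε}, {x36, x37, x38} × {δ}, {x36, x37, x38} × {ε}, {x37} × {δ, ε, ζ}, {x36, x37} × {δ, ε}, {x36, x37} × {δ, ζ}, {x37, x38} × {δ, ε}, {x37, x38} × {δ, ζ}, {x36, x37} × {δ, ε, ζ}, {x36, x37, x38} × {δ, ε}, {x36, x37, x38} × {δ, ζ}, {x37, x38} × {δ, ε, ζ}, {x36, x37, x38} × {δ, ε, ζ}}; |τ_{X×Y}| = 70.

Enumerate products U × V with U ∈ τ_X, V ∈ τ_Y (deduplicated):
  ∅ × ∅ = {} (∅)
  {x37} × {δ} = {(x37,δ)}
  {x37} × {ε} = {(x37,ε)}
  {x36, x37} × {δ} = {(x36,δ), (x37,δ)}
  {x36, x37} × {ε} = {(x36,ε), (x37,ε)}
  {x37} × {δ, ε} = {(x37,δ), (x37,ε)}
  {x37} × {δ, ζ} = {(x37,δ), (x37,ζ)}
  {x37, x38} × {δ} = {(x37,δ), (x38,δ)}
  {x37, x38} × {ε} = {(x37,ε), (x38,ε)}
  {x36, x37, x38} × {δ} = {(x36,δ), (x37,δ), (x38,δ)}
  {x36, x37, x38} × {ε} = {(x36,ε), (x37,ε), (x38,ε)}
  {x37} × {δ, ε, ζ} = {(x37,δ), (x37,ε), (x37,ζ)}
  {x36, x37} × {δ, ε} = {(x36,δ), (x36,ε), (x37,δ), (x37,ε)}
  {x36, x37} × {δ, ζ} = {(x36,δ), (x36,ζ), (x37,δ), (x37,ζ)}
  {x37, x38} × {δ, ε} = {(x37,δ), (x37,ε), (x38,δ), (x38,ε)}
  {x37, x38} × {δ, ζ} = {(x37,δ), (x37,ζ), (x38,δ), (x38,ζ)}
  {x36, x37} × {δ, ε, ζ} = {(x36,δ), (x36,ε), (x36,ζ), (x37,δ), (x37,ε), (x37,ζ)}
  {x36, x37, x38} × {δ, ε} = {(x36,δ), (x36,ε), (x37,δ), (x37,ε), (x38,δ), (x38,ε)}
  {x36, x37, x38} × {δ, ζ} = {(x36,δ), (x36,ζ), (x37,δ), (x37,ζ), (x38,δ), (x38,ζ)}
  {x37, x38} × {δ, ε, ζ} = {(x37,δ), (x37,ε), (x37,ζ), (x38,δ), (x38,ε), (x38,ζ)}
  {x36, x37, x38} × {δ, ε, ζ} = {(x36,δ), (x36,ε), (x36,ζ), (x37,δ), (x37,ε), (x37,ζ), (x38,δ), (x38,ε), (x38,ζ)}
These 21 distinct sets form the basis B.
Close under arbitrary unions to get τ_{X×Y}; counting gives |τ_{X×Y}| = 70.


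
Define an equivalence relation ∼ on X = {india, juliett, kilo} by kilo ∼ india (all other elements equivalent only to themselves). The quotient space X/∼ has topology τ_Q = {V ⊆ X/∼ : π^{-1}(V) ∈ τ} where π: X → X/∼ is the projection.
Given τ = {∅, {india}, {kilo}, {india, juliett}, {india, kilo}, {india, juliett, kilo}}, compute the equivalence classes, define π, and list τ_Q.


X/∼ = {[india=kilo], [juliett]}; |τ_Q| = 3.

Equivalence classes: [india=kilo], [juliett].
Quotient map π: X → X/∼ sends india ↦ [india=kilo], juliett ↦ [juliett], kilo ↦ [india=kilo].
For each subset V ⊆ X/∼, compute π^{-1}(V) ⊆ X and check whether π^{-1}(V) ∈ τ. V is open in τ_Q iff π^{-1}(V) ∈ τ.
  V = {}: π^{-1}(V) = ∅ ∈ τ ✓.
  V = {[india=kilo]}: π^{-1}(V) = {india, kilo} ∈ τ ✓.
  V = {[juliett]}: π^{-1}(V) = {juliett} ∉ τ ✗.
  V = {[india=kilo], [juliett]}: π^{-1}(V) = {india, juliett, kilo} ∈ τ ✓.
Open sets in the quotient: τ_Q = {{}, {[india=kilo]}, {[india=kilo], [juliett]}} (3 elements).


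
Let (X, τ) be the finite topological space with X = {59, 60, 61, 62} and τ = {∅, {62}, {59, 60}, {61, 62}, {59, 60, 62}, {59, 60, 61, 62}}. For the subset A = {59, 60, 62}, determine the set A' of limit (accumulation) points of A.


A' = {59, 60, 61}

For each x ∈ X, list the open sets U ∈ τ with x ∈ U, then check whether U ∩ (A ∖ {x}) ≠ ∅ for every such U.
  x = 59: opens ∋ x are {59, 60}, {59, 60, 62}, {59, 60, 61, 62}; each meets A ∖ {59}, so x IS a limit point.
  x = 60: opens ∋ x are {59, 60}, {59, 60, 62}, {59, 60, 61, 62}; each meets A ∖ {60}, so x IS a limit point.
  x = 61: opens ∋ x are {61, 62}, {59, 60, 61, 62}; each meets A ∖ {61}, so x IS a limit point.
  x = 62: open {62} ∋ x has {62} ∩ (A ∖ {62}) = ∅, so x is NOT a limit point.
Collecting: A' = {59, 60, 61}.


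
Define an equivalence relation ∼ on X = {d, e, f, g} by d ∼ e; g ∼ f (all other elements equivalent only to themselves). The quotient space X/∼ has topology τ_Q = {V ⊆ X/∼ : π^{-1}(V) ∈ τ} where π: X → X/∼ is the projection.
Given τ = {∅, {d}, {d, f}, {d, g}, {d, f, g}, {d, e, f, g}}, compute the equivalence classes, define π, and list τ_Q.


X/∼ = {[d=e], [f=g]}; |τ_Q| = 2.

Equivalence classes: [d=e], [f=g].
Quotient map π: X → X/∼ sends d ↦ [d=e], e ↦ [d=e], f ↦ [f=g], g ↦ [f=g].
For each subset V ⊆ X/∼, compute π^{-1}(V) ⊆ X and check whether π^{-1}(V) ∈ τ. V is open in τ_Q iff π^{-1}(V) ∈ τ.
  V = {}: π^{-1}(V) = ∅ ∈ τ ✓.
  V = {[d=e]}: π^{-1}(V) = {d, e} ∉ τ ✗.
  V = {[f=g]}: π^{-1}(V) = {f, g} ∉ τ ✗.
  V = {[d=e], [f=g]}: π^{-1}(V) = {d, e, f, g} ∈ τ ✓.
Open sets in the quotient: τ_Q = {{}, {[d=e], [f=g]}} (2 elements).


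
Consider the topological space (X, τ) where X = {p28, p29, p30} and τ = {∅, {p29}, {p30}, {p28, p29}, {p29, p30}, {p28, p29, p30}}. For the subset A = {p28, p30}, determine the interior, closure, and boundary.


int(A) = {p30}, cl(A) = {p28, p30}, ∂A = {p28}.

Closed sets in (X, τ) are complements of opens:
  closed(X, τ) = {∅, {p28}, {p30}, {p28, p29}, {p28, p30}, {p28, p29, p30}}.
int(A) = ⋃ {U ∈ τ : U ⊆ A}. Opens contained in A: ∅, {p30}.
Taking the union of these: int(A) = {p30}.
cl(A) = ⋂ {C closed : A ⊆ C}. Closed sets containing A: {p28, p30}, {p28, p29, p30}.
Intersecting these: cl(A) = {p28, p30}.
∂A = cl(A) ∖ int(A) = {p28, p30} ∖ {p30} = {p28}.


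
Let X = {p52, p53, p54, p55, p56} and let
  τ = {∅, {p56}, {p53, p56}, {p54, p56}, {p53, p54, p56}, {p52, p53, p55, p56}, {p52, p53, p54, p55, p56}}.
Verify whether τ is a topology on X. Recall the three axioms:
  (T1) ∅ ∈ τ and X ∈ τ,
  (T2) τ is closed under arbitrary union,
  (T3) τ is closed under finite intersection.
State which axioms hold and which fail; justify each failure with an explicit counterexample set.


τ IS a topology on X.

Axiom (T1): ∅ ∈ τ? Yes; X ∈ τ? Yes.
Axiom (T2/T3): check pairwise unions and intersections of members of τ.
All pairwise intersections and unions checked — each lies in τ. Therefore τ satisfies (T1), (T2), (T3): it IS a topology on X.


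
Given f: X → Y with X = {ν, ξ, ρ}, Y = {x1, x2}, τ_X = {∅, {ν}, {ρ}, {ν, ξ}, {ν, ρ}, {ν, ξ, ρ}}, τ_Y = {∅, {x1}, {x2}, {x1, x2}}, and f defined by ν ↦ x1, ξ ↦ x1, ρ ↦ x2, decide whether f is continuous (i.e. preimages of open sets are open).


f IS continuous.

Compute f^{-1}(U) for each U ∈ τ_Y:
  U = ∅: f^{-1}(U) = ∅ ∈ τ_X ✓.
  U = {x1}: f^{-1}(U) = {ν, ξ} ∈ τ_X ✓.
  U = {x2}: f^{-1}(U) = {ρ} ∈ τ_X ✓.
  U = {x1, x2}: f^{-1}(U) = {ν, ξ, ρ} ∈ τ_X ✓.
Every preimage lies in τ_X, so f IS continuous.


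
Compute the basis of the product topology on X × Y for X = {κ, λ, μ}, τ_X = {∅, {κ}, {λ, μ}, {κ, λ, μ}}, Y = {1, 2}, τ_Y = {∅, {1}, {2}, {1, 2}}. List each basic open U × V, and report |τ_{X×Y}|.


Basis B = {∅ × ∅, {κ} × {1}, {κ} × {2}, {κ} × {1, 2}, {λ, μ} × {1}, {λ, μ} × {2}, {κ, λ, μ} × {1}, {κ, λ, μ} × {2}, {λ, μ} × {1, 2}, {κ, λ, μ} × {1, 2}}; |τ_{X×Y}| = 16.

Enumerate products U × V with U ∈ τ_X, V ∈ τ_Y (deduplicated):
  ∅ × ∅ = {} (∅)
  {κ} × {1} = {(κ,1)}
  {κ} × {2} = {(κ,2)}
  {κ} × {1, 2} = {(κ,1), (κ,2)}
  {λ, μ} × {1} = {(λ,1), (μ,1)}
  {λ, μ} × {2} = {(λ,2), (μ,2)}
  {κ, λ, μ} × {1} = {(κ,1), (λ,1), (μ,1)}
  {κ, λ, μ} × {2} = {(κ,2), (λ,2), (μ,2)}
  {λ, μ} × {1, 2} = {(λ,1), (λ,2), (μ,1), (μ,2)}
  {κ, λ, μ} × {1, 2} = {(κ,1), (κ,2), (λ,1), (λ,2), (μ,1), (μ,2)}
These 10 distinct sets form the basis B.
Close under arbitrary unions to get τ_{X×Y}; counting gives |τ_{X×Y}| = 16.


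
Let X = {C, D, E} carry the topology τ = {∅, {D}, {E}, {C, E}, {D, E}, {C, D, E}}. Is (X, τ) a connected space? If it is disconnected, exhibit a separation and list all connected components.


(X, τ) is disconnected; components = [{D}, {C, E}].

Find clopen sets (U ∈ τ with X ∖ U ∈ τ):
  U = ∅, X ∖ U = {C, D, E} — both open, so U is clopen.
  U = {D}, X ∖ U = {C, E} — both open, so U is clopen.
  U = {C, E}, X ∖ U = {D} — both open, so U is clopen.
  U = {C, D, E}, X ∖ U = ∅ — both open, so U is clopen.
Nontrivial clopen(s) exist: e.g. {D}. So (X, τ) is disconnected.
Compute connected components by grouping points that agree on all clopens:
  component: {D}
  component: {C, E}


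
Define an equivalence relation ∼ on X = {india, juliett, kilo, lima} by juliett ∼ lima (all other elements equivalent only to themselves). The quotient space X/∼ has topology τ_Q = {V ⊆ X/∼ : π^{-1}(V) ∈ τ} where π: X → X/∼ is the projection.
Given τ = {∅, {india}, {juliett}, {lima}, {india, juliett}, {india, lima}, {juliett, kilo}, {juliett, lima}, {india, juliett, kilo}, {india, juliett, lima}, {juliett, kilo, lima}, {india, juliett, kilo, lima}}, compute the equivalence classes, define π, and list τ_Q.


X/∼ = {[india], [juliett=lima], [kilo]}; |τ_Q| = 6.

Equivalence classes: [india], [juliett=lima], [kilo].
Quotient map π: X → X/∼ sends india ↦ [india], juliett ↦ [juliett=lima], kilo ↦ [kilo], lima ↦ [juliett=lima].
For each subset V ⊆ X/∼, compute π^{-1}(V) ⊆ X and check whether π^{-1}(V) ∈ τ. V is open in τ_Q iff π^{-1}(V) ∈ τ.
  V = {}: π^{-1}(V) = ∅ ∈ τ ✓.
  V = {[india]}: π^{-1}(V) = {india} ∈ τ ✓.
  V = {[juliett=lima]}: π^{-1}(V) = {juliett, lima} ∈ τ ✓.
  V = {[india], [juliett=lima]}: π^{-1}(V) = {india, juliett, lima} ∈ τ ✓.
  V = {[kilo]}: π^{-1}(V) = {kilo} ∉ τ ✗.
  V = {[india], [kilo]}: π^{-1}(V) = {india, kilo} ∉ τ ✗.
  V = {[juliett=lima], [kilo]}: π^{-1}(V) = {juliett, kilo, lima} ∈ τ ✓.
  V = {[india], [juliett=lima], [kilo]}: π^{-1}(V) = {india, juliett, kilo, lima} ∈ τ ✓.
Open sets in the quotient: τ_Q = {{}, {[india]}, {[juliett=lima]}, {[india], [juliett=lima]}, {[juliett=lima], [kilo]}, {[india], [juliett=lima], [kilo]}} (6 elements).


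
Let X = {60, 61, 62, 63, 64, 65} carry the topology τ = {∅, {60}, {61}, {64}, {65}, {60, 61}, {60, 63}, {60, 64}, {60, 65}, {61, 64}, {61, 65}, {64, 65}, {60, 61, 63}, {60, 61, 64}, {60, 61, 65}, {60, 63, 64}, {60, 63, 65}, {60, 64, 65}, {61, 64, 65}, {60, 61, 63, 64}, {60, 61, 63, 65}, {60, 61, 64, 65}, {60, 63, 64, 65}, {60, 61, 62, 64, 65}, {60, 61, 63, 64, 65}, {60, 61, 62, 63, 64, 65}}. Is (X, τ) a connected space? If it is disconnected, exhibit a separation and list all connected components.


(X, τ) is connected.

Find clopen sets (U ∈ τ with X ∖ U ∈ τ):
  U = ∅, X ∖ U = {60, 61, 62, 63, 64, 65} — both open, so U is clopen.
  U = {60, 61, 62, 63, 64, 65}, X ∖ U = ∅ — both open, so U is clopen.
Only trivial clopens (∅ and X) exist, so (X, τ) is connected.
Compute connected components by grouping points that agree on all clopens:
  component: {60, 61, 62, 63, 64, 65}


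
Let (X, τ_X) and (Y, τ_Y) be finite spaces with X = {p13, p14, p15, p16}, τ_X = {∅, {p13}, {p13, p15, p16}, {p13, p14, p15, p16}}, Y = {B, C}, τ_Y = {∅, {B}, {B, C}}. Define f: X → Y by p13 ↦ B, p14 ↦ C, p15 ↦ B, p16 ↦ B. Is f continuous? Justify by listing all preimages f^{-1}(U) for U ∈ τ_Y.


f IS continuous.

Compute f^{-1}(U) for each U ∈ τ_Y:
  U = ∅: f^{-1}(U) = ∅ ∈ τ_X ✓.
  U = {B}: f^{-1}(U) = {p13, p15, p16} ∈ τ_X ✓.
  U = {B, C}: f^{-1}(U) = {p13, p14, p15, p16} ∈ τ_X ✓.
Every preimage lies in τ_X, so f IS continuous.


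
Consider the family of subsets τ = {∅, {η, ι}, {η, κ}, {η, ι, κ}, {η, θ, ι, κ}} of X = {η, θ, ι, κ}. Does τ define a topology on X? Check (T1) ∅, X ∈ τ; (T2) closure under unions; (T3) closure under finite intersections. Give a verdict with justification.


τ is NOT a topology on X.

Axiom (T1): ∅ ∈ τ? Yes; X ∈ τ? Yes.
Axiom (T2/T3): check pairwise unions and intersections of members of τ.
Counterexample for (T3): {η, ι} ∩ {η, κ} = {η} ∉ τ. Therefore τ is NOT a topology.


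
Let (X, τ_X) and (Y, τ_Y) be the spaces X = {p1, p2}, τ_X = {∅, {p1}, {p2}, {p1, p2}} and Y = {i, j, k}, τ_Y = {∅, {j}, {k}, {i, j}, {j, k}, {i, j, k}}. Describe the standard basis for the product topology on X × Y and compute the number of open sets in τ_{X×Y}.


Basis B = {∅ × ∅, {p1} × {j}, {p1} × {k}, {p2} × {j}, {p2} × {k}, {p1} × {i, j}, {p1} × {j, k}, {p1, p2} × {j}, {p1, p2} × {k}, {p2} × {i, j}, {p2} × {j, k}, {p1} × {i, j, k}, {p2} × {i, j, k}, {p1, p2} × {i, j}, {p1, p2} × {j, k}, {p1, p2} × {i, j, k}}; |τ_{X×Y}| = 36.

Enumerate products U × V with U ∈ τ_X, V ∈ τ_Y (deduplicated):
  ∅ × ∅ = {} (∅)
  {p1} × {j} = {(p1,j)}
  {p1} × {k} = {(p1,k)}
  {p2} × {j} = {(p2,j)}
  {p2} × {k} = {(p2,k)}
  {p1} × {i, j} = {(p1,i), (p1,j)}
  {p1} × {j, k} = {(p1,j), (p1,k)}
  {p1, p2} × {j} = {(p1,j), (p2,j)}
  {p1, p2} × {k} = {(p1,k), (p2,k)}
  {p2} × {i, j} = {(p2,i), (p2,j)}
  {p2} × {j, k} = {(p2,j), (p2,k)}
  {p1} × {i, j, k} = {(p1,i), (p1,j), (p1,k)}
  {p2} × {i, j, k} = {(p2,i), (p2,j), (p2,k)}
  {p1, p2} × {i, j} = {(p1,i), (p1,j), (p2,i), (p2,j)}
  {p1, p2} × {j, k} = {(p1,j), (p1,k), (p2,j), (p2,k)}
  {p1, p2} × {i, j, k} = {(p1,i), (p1,j), (p1,k), (p2,i), (p2,j), (p2,k)}
These 16 distinct sets form the basis B.
Close under arbitrary unions to get τ_{X×Y}; counting gives |τ_{X×Y}| = 36.


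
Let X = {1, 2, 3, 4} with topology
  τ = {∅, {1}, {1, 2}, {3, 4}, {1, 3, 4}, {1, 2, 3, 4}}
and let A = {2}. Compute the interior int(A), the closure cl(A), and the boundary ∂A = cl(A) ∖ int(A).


int(A) = ∅, cl(A) = {2}, ∂A = {2}.

Closed sets in (X, τ) are complements of opens:
  closed(X, τ) = {∅, {2}, {1, 2}, {3, 4}, {2, 3, 4}, {1, 2, 3, 4}}.
int(A) = ⋃ {U ∈ τ : U ⊆ A}. Opens contained in A: ∅.
Taking the union of these: int(A) = ∅.
cl(A) = ⋂ {C closed : A ⊆ C}. Closed sets containing A: {2}, {1, 2}, {2, 3, 4}, {1, 2, 3, 4}.
Intersecting these: cl(A) = {2}.
∂A = cl(A) ∖ int(A) = {2} ∖ ∅ = {2}.


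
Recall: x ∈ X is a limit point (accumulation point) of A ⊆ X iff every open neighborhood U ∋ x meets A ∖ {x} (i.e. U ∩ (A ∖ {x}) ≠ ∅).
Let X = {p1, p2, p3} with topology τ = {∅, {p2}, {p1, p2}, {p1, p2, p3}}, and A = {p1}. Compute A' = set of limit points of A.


A' = {p3}

For each x ∈ X, list the open sets U ∈ τ with x ∈ U, then check whether U ∩ (A ∖ {x}) ≠ ∅ for every such U.
  x = p1: open {p1, p2} ∋ x has {p1, p2} ∩ (A ∖ {p1}) = ∅, so x is NOT a limit point.
  x = p2: open {p2} ∋ x has {p2} ∩ (A ∖ {p2}) = ∅, so x is NOT a limit point.
  x = p3: opens ∋ x are {p1, p2, p3}; each meets A ∖ {p3}, so x IS a limit point.
Collecting: A' = {p3}.


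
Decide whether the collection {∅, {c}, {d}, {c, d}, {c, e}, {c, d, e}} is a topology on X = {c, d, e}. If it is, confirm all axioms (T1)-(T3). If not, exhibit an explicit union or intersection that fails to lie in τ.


τ IS a topology on X.

Axiom (T1): ∅ ∈ τ? Yes; X ∈ τ? Yes.
Axiom (T2/T3): check pairwise unions and intersections of members of τ.
All pairwise intersections and unions checked — each lies in τ. Therefore τ satisfies (T1), (T2), (T3): it IS a topology on X.


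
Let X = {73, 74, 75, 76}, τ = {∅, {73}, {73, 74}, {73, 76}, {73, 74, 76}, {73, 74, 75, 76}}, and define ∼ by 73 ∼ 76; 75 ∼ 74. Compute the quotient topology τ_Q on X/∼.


X/∼ = {[73=76], [74=75]}; |τ_Q| = 3.

Equivalence classes: [73=76], [74=75].
Quotient map π: X → X/∼ sends 73 ↦ [73=76], 74 ↦ [74=75], 75 ↦ [74=75], 76 ↦ [73=76].
For each subset V ⊆ X/∼, compute π^{-1}(V) ⊆ X and check whether π^{-1}(V) ∈ τ. V is open in τ_Q iff π^{-1}(V) ∈ τ.
  V = {}: π^{-1}(V) = ∅ ∈ τ ✓.
  V = {[73=76]}: π^{-1}(V) = {73, 76} ∈ τ ✓.
  V = {[74=75]}: π^{-1}(V) = {74, 75} ∉ τ ✗.
  V = {[73=76], [74=75]}: π^{-1}(V) = {73, 74, 75, 76} ∈ τ ✓.
Open sets in the quotient: τ_Q = {{}, {[73=76]}, {[73=76], [74=75]}} (3 elements).


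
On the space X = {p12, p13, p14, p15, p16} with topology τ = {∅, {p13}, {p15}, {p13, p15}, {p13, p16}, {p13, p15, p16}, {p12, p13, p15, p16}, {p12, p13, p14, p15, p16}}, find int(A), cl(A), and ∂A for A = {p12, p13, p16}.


int(A) = {p13, p16}, cl(A) = {p12, p13, p14, p16}, ∂A = {p12, p14}.

Closed sets in (X, τ) are complements of opens:
  closed(X, τ) = {∅, {p14}, {p12, p14}, {p12, p14, p15}, {p12, p14, p16}, {p12, p13, p14, p16}, {p12, p14, p15, p16}, {p12, p13, p14, p15, p16}}.
int(A) = ⋃ {U ∈ τ : U ⊆ A}. Opens contained in A: ∅, {p13}, {p13, p16}.
Taking the union of these: int(A) = {p13, p16}.
cl(A) = ⋂ {C closed : A ⊆ C}. Closed sets containing A: {p12, p13, p14, p16}, {p12, p13, p14, p15, p16}.
Intersecting these: cl(A) = {p12, p13, p14, p16}.
∂A = cl(A) ∖ int(A) = {p12, p13, p14, p16} ∖ {p13, p16} = {p12, p14}.


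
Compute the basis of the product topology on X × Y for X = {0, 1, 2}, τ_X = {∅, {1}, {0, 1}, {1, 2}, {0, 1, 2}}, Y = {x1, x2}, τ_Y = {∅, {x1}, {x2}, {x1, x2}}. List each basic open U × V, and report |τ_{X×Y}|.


Basis B = {∅ × ∅, {1} × {x1}, {1} × {x2}, {0, 1} × {x1}, {0, 1} × {x2}, {1} × {x1, x2}, {1, 2} × {x1}, {1, 2} × {x2}, {0, 1, 2} × {x1}, {0, 1, 2} × {x2}, {0, 1} × {x1, x2}, {1, 2} × {x1, x2}, {0, 1, 2} × {x1, x2}}; |τ_{X×Y}| = 25.

Enumerate products U × V with U ∈ τ_X, V ∈ τ_Y (deduplicated):
  ∅ × ∅ = {} (∅)
  {1} × {x1} = {(1,x1)}
  {1} × {x2} = {(1,x2)}
  {0, 1} × {x1} = {(0,x1), (1,x1)}
  {0, 1} × {x2} = {(0,x2), (1,x2)}
  {1} × {x1, x2} = {(1,x1), (1,x2)}
  {1, 2} × {x1} = {(1,x1), (2,x1)}
  {1, 2} × {x2} = {(1,x2), (2,x2)}
  {0, 1, 2} × {x1} = {(0,x1), (1,x1), (2,x1)}
  {0, 1, 2} × {x2} = {(0,x2), (1,x2), (2,x2)}
  {0, 1} × {x1, x2} = {(0,x1), (0,x2), (1,x1), (1,x2)}
  {1, 2} × {x1, x2} = {(1,x1), (1,x2), (2,x1), (2,x2)}
  {0, 1, 2} × {x1, x2} = {(0,x1), (0,x2), (1,x1), (1,x2), (2,x1), (2,x2)}
These 13 distinct sets form the basis B.
Close under arbitrary unions to get τ_{X×Y}; counting gives |τ_{X×Y}| = 25.


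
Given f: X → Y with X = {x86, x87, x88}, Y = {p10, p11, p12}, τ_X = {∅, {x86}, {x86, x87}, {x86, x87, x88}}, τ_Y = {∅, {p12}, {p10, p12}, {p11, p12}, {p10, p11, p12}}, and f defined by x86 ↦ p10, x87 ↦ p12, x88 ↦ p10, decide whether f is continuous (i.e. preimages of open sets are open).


f is NOT continuous.

Compute f^{-1}(U) for each U ∈ τ_Y:
  U = ∅: f^{-1}(U) = ∅ ∈ τ_X ✓.
  U = {p12}: f^{-1}(U) = {x87} ∉ τ_X ✗.
  U = {p10, p12}: f^{-1}(U) = {x86, x87, x88} ∈ τ_X ✓.
  U = {p11, p12}: f^{-1}(U) = {x87} ∉ τ_X ✗.
  U = {p10, p11, p12}: f^{-1}(U) = {x86, x87, x88} ∈ τ_X ✓.
Found U = {p12} with f^{-1}(U) = {x87} not in τ_X. Therefore f is NOT continuous.


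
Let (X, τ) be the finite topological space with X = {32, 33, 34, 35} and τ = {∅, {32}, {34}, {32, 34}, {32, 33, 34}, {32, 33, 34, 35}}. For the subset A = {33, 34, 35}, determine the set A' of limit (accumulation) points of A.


A' = {33, 35}

For each x ∈ X, list the open sets U ∈ τ with x ∈ U, then check whether U ∩ (A ∖ {x}) ≠ ∅ for every such U.
  x = 32: open {32} ∋ x has {32} ∩ (A ∖ {32}) = ∅, so x is NOT a limit point.
  x = 33: opens ∋ x are {32, 33, 34}, {32, 33, 34, 35}; each meets A ∖ {33}, so x IS a limit point.
  x = 34: open {34} ∋ x has {34} ∩ (A ∖ {34}) = ∅, so x is NOT a limit point.
  x = 35: opens ∋ x are {32, 33, 34, 35}; each meets A ∖ {35}, so x IS a limit point.
Collecting: A' = {33, 35}.


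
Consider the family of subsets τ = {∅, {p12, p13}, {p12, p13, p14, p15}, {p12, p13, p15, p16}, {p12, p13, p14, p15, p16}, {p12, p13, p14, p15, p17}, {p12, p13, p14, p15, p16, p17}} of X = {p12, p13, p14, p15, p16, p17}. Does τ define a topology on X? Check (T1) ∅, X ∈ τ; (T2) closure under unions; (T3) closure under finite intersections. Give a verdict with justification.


τ is NOT a topology on X.

Axiom (T1): ∅ ∈ τ? Yes; X ∈ τ? Yes.
Axiom (T2/T3): check pairwise unions and intersections of members of τ.
Counterexample for (T3): {p12, p13, p14, p15} ∩ {p12, p13, p15, p16} = {p12, p13, p15} ∉ τ. Therefore τ is NOT a topology.


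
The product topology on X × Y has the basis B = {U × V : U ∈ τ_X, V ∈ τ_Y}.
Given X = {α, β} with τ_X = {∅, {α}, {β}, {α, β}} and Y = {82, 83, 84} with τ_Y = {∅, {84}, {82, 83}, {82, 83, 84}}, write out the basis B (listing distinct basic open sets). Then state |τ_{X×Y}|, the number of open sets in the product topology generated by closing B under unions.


Basis B = {∅ × ∅, {α} × {84}, {β} × {84}, {α} × {82, 83}, {α, β} × {84}, {β} × {82, 83}, {α} × {82, 83, 84}, {β} × {82, 83, 84}, {α, β} × {82, 83}, {α, β} × {82, 83, 84}}; |τ_{X×Y}| = 16.

Enumerate products U × V with U ∈ τ_X, V ∈ τ_Y (deduplicated):
  ∅ × ∅ = {} (∅)
  {α} × {84} = {(α,84)}
  {β} × {84} = {(β,84)}
  {α} × {82, 83} = {(α,82), (α,83)}
  {α, β} × {84} = {(α,84), (β,84)}
  {β} × {82, 83} = {(β,82), (β,83)}
  {α} × {82, 83, 84} = {(α,82), (α,83), (α,84)}
  {β} × {82, 83, 84} = {(β,82), (β,83), (β,84)}
  {α, β} × {82, 83} = {(α,82), (α,83), (β,82), (β,83)}
  {α, β} × {82, 83, 84} = {(α,82), (α,83), (α,84), (β,82), (β,83), (β,84)}
These 10 distinct sets form the basis B.
Close under arbitrary unions to get τ_{X×Y}; counting gives |τ_{X×Y}| = 16.


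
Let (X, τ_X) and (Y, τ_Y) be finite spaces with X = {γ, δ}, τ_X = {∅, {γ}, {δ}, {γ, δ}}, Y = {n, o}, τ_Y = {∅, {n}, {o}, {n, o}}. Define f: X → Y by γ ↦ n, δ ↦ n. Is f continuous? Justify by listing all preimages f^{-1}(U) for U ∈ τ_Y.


f IS continuous.

Compute f^{-1}(U) for each U ∈ τ_Y:
  U = ∅: f^{-1}(U) = ∅ ∈ τ_X ✓.
  U = {n}: f^{-1}(U) = {γ, δ} ∈ τ_X ✓.
  U = {o}: f^{-1}(U) = ∅ ∈ τ_X ✓.
  U = {n, o}: f^{-1}(U) = {γ, δ} ∈ τ_X ✓.
Every preimage lies in τ_X, so f IS continuous.


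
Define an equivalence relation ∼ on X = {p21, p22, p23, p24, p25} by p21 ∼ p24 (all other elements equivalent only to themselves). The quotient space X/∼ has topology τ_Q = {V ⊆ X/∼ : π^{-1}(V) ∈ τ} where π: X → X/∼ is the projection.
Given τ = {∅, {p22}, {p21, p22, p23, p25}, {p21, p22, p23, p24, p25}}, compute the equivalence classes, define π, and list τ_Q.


X/∼ = {[p21=p24], [p22], [p23], [p25]}; |τ_Q| = 3.

Equivalence classes: [p21=p24], [p22], [p23], [p25].
Quotient map π: X → X/∼ sends p21 ↦ [p21=p24], p22 ↦ [p22], p23 ↦ [p23], p24 ↦ [p21=p24], p25 ↦ [p25].
For each subset V ⊆ X/∼, compute π^{-1}(V) ⊆ X and check whether π^{-1}(V) ∈ τ. V is open in τ_Q iff π^{-1}(V) ∈ τ.
  V = {}: π^{-1}(V) = ∅ ∈ τ ✓.
  V = {[p21=p24]}: π^{-1}(V) = {p21, p24} ∉ τ ✗.
  V = {[p22]}: π^{-1}(V) = {p22} ∈ τ ✓.
  V = {[p21=p24], [p22]}: π^{-1}(V) = {p21, p22, p24} ∉ τ ✗.
  V = {[p23]}: π^{-1}(V) = {p23} ∉ τ ✗.
  V = {[p21=p24], [p23]}: π^{-1}(V) = {p21, p23, p24} ∉ τ ✗.
  V = {[p22], [p23]}: π^{-1}(V) = {p22, p23} ∉ τ ✗.
  V = {[p21=p24], [p22], [p23]}: π^{-1}(V) = {p21, p22, p23, p24} ∉ τ ✗.
  V = {[p25]}: π^{-1}(V) = {p25} ∉ τ ✗.
  V = {[p21=p24], [p25]}: π^{-1}(V) = {p21, p24, p25} ∉ τ ✗.
  V = {[p22], [p25]}: π^{-1}(V) = {p22, p25} ∉ τ ✗.
  V = {[p21=p24], [p22], [p25]}: π^{-1}(V) = {p21, p22, p24, p25} ∉ τ ✗.
  V = {[p23], [p25]}: π^{-1}(V) = {p23, p25} ∉ τ ✗.
  V = {[p21=p24], [p23], [p25]}: π^{-1}(V) = {p21, p23, p24, p25} ∉ τ ✗.
  V = {[p22], [p23], [p25]}: π^{-1}(V) = {p22, p23, p25} ∉ τ ✗.
  V = {[p21=p24], [p22], [p23], [p25]}: π^{-1}(V) = {p21, p22, p23, p24, p25} ∈ τ ✓.
Open sets in the quotient: τ_Q = {{}, {[p22]}, {[p21=p24], [p22], [p23], [p25]}} (3 elements).


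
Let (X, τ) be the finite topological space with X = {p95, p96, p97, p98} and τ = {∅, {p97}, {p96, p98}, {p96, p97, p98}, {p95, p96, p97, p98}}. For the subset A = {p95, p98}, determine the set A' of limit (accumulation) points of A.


A' = {p95, p96}

For each x ∈ X, list the open sets U ∈ τ with x ∈ U, then check whether U ∩ (A ∖ {x}) ≠ ∅ for every such U.
  x = p95: opens ∋ x are {p95, p96, p97, p98}; each meets A ∖ {p95}, so x IS a limit point.
  x = p96: opens ∋ x are {p96, p98}, {p96, p97, p98}, {p95, p96, p97, p98}; each meets A ∖ {p96}, so x IS a limit point.
  x = p97: open {p97} ∋ x has {p97} ∩ (A ∖ {p97}) = ∅, so x is NOT a limit point.
  x = p98: open {p96, p98} ∋ x has {p96, p98} ∩ (A ∖ {p98}) = ∅, so x is NOT a limit point.
Collecting: A' = {p95, p96}.


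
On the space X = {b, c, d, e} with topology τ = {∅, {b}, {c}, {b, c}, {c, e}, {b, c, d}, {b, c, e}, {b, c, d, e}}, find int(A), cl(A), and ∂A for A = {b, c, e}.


int(A) = {b, c, e}, cl(A) = {b, c, d, e}, ∂A = {d}.

Closed sets in (X, τ) are complements of opens:
  closed(X, τ) = {∅, {d}, {e}, {b, d}, {d, e}, {b, d, e}, {c, d, e}, {b, c, d, e}}.
int(A) = ⋃ {U ∈ τ : U ⊆ A}. Opens contained in A: ∅, {b}, {c}, {b, c}, {c, e}, {b, c, e}.
Taking the union of these: int(A) = {b, c, e}.
cl(A) = ⋂ {C closed : A ⊆ C}. Closed sets containing A: {b, c, d, e}.
Intersecting these: cl(A) = {b, c, d, e}.
∂A = cl(A) ∖ int(A) = {b, c, d, e} ∖ {b, c, e} = {d}.


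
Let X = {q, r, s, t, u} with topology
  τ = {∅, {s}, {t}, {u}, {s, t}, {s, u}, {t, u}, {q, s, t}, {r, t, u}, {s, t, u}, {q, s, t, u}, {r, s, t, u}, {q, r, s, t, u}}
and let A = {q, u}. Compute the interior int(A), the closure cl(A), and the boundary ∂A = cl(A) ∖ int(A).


int(A) = {u}, cl(A) = {q, r, u}, ∂A = {q, r}.

Closed sets in (X, τ) are complements of opens:
  closed(X, τ) = {∅, {q}, {r}, {q, r}, {q, s}, {r, u}, {q, r, s}, {q, r, t}, {q, r, u}, {q, r, s, t}, {q, r, s, u}, {q, r, t, u}, {q, r, s, t, u}}.
int(A) = ⋃ {U ∈ τ : U ⊆ A}. Opens contained in A: ∅, {u}.
Taking the union of these: int(A) = {u}.
cl(A) = ⋂ {C closed : A ⊆ C}. Closed sets containing A: {q, r, u}, {q, r, s, u}, {q, r, t, u}, {q, r, s, t, u}.
Intersecting these: cl(A) = {q, r, u}.
∂A = cl(A) ∖ int(A) = {q, r, u} ∖ {u} = {q, r}.


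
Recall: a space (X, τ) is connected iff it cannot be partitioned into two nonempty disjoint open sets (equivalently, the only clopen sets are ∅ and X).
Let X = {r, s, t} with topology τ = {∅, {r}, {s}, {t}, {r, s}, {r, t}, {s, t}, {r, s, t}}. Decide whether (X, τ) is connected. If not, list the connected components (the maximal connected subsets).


(X, τ) is disconnected; components = [{r}, {s}, {t}].

Find clopen sets (U ∈ τ with X ∖ U ∈ τ):
  U = ∅, X ∖ U = {r, s, t} — both open, so U is clopen.
  U = {r}, X ∖ U = {s, t} — both open, so U is clopen.
  U = {s}, X ∖ U = {r, t} — both open, so U is clopen.
  U = {t}, X ∖ U = {r, s} — both open, so U is clopen.
  U = {r, s}, X ∖ U = {t} — both open, so U is clopen.
  U = {r, t}, X ∖ U = {s} — both open, so U is clopen.
  U = {s, t}, X ∖ U = {r} — both open, so U is clopen.
  U = {r, s, t}, X ∖ U = ∅ — both open, so U is clopen.
Nontrivial clopen(s) exist: e.g. {t}. So (X, τ) is disconnected.
Compute connected components by grouping points that agree on all clopens:
  component: {r}
  component: {s}
  component: {t}


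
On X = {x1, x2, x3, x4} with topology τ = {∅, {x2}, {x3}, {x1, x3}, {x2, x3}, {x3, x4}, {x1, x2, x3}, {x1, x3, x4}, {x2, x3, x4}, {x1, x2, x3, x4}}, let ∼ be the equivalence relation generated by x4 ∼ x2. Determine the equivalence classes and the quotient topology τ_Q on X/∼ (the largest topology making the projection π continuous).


X/∼ = {[x1], [x2=x4], [x3]}; |τ_Q| = 5.

Equivalence classes: [x1], [x2=x4], [x3].
Quotient map π: X → X/∼ sends x1 ↦ [x1], x2 ↦ [x2=x4], x3 ↦ [x3], x4 ↦ [x2=x4].
For each subset V ⊆ X/∼, compute π^{-1}(V) ⊆ X and check whether π^{-1}(V) ∈ τ. V is open in τ_Q iff π^{-1}(V) ∈ τ.
  V = {}: π^{-1}(V) = ∅ ∈ τ ✓.
  V = {[x1]}: π^{-1}(V) = {x1} ∉ τ ✗.
  V = {[x2=x4]}: π^{-1}(V) = {x2, x4} ∉ τ ✗.
  V = {[x1], [x2=x4]}: π^{-1}(V) = {x1, x2, x4} ∉ τ ✗.
  V = {[x3]}: π^{-1}(V) = {x3} ∈ τ ✓.
  V = {[x1], [x3]}: π^{-1}(V) = {x1, x3} ∈ τ ✓.
  V = {[x2=x4], [x3]}: π^{-1}(V) = {x2, x3, x4} ∈ τ ✓.
  V = {[x1], [x2=x4], [x3]}: π^{-1}(V) = {x1, x2, x3, x4} ∈ τ ✓.
Open sets in the quotient: τ_Q = {{}, {[x3]}, {[x1], [x3]}, {[x2=x4], [x3]}, {[x1], [x2=x4], [x3]}} (5 elements).


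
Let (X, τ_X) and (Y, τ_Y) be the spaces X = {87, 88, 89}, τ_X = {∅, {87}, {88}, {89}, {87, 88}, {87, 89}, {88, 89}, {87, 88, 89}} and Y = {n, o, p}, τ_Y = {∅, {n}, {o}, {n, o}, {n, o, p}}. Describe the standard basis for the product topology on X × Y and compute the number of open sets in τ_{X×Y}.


Basis B = {∅ × ∅, {87} × {n}, {87} × {o}, {88} × {n}, {88} × {o}, {89} × {n}, {89} × {o}, {87} × {n, o}, {87, 88} × {n}, {87, 89} × {n}, {87, 88} × {o}, {87, 89} × {o}, {88} × {n, o}, {88, 89} × {n}, {88, 89} × {o}, {89} × {n, o}, {87} × {n, o, p}, {87, 88, 89} × {n}, {87, 88, 89} × {o}, {88} × {n, o, p}, {89} × {n, o, p}, {87, 88} × {n, o}, {87, 89} × {n, o}, {88, 89} × {n, o}, {87, 88} × {n, o, p}, {87, 89} × {n, o, p}, {87, 88, 89} × {n, o}, {88, 89} × {n, o, p}, {87, 88, 89} × {n, o, p}}; |τ_{X×Y}| = 125.

Enumerate products U × V with U ∈ τ_X, V ∈ τ_Y (deduplicated):
  ∅ × ∅ = {} (∅)
  {87} × {n} = {(87,n)}
  {87} × {o} = {(87,o)}
  {88} × {n} = {(88,n)}
  {88} × {o} = {(88,o)}
  {89} × {n} = {(89,n)}
  {89} × {o} = {(89,o)}
  {87} × {n, o} = {(87,n), (87,o)}
  {87, 88} × {n} = {(87,n), (88,n)}
  {87, 89} × {n} = {(87,n), (89,n)}
  {87, 88} × {o} = {(87,o), (88,o)}
  {87, 89} × {o} = {(87,o), (89,o)}
  {88} × {n, o} = {(88,n), (88,o)}
  {88, 89} × {n} = {(88,n), (89,n)}
  {88, 89} × {o} = {(88,o), (89,o)}
  {89} × {n, o} = {(89,n), (89,o)}
  {87} × {n, o, p} = {(87,n), (87,o), (87,p)}
  {87, 88, 89} × {n} = {(87,n), (88,n), (89,n)}
  {87, 88, 89} × {o} = {(87,o), (88,o), (89,o)}
  {88} × {n, o, p} = {(88,n), (88,o), (88,p)}
  {89} × {n, o, p} = {(89,n), (89,o), (89,p)}
  {87, 88} × {n, o} = {(87,n), (87,o), (88,n), (88,o)}
  {87, 89} × {n, o} = {(87,n), (87,o), (89,n), (89,o)}
  {88, 89} × {n, o} = {(88,n), (88,o), (89,n), (89,o)}
  {87, 88} × {n, o, p} = {(87,n), (87,o), (87,p), (88,n), (88,o), (88,p)}
  {87, 89} × {n, o, p} = {(87,n), (87,o), (87,p), (89,n), (89,o), (89,p)}
  {87, 88, 89} × {n, o} = {(87,n), (87,o), (88,n), (88,o), (89,n), (89,o)}
  {88, 89} × {n, o, p} = {(88,n), (88,o), (88,p), (89,n), (89,o), (89,p)}
  {87, 88, 89} × {n, o, p} = {(87,n), (87,o), (87,p), (88,n), (88,o), (88,p), (89,n), (89,o), (89,p)}
These 29 distinct sets form the basis B.
Close under arbitrary unions to get τ_{X×Y}; counting gives |τ_{X×Y}| = 125.


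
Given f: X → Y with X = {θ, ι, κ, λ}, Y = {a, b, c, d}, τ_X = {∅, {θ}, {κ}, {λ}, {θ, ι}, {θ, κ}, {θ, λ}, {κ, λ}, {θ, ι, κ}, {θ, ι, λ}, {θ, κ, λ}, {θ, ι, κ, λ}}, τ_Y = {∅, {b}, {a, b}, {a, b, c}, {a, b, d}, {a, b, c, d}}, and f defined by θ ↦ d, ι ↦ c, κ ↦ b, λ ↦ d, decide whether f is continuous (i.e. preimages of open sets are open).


f is NOT continuous.

Compute f^{-1}(U) for each U ∈ τ_Y:
  U = ∅: f^{-1}(U) = ∅ ∈ τ_X ✓.
  U = {b}: f^{-1}(U) = {κ} ∈ τ_X ✓.
  U = {a, b}: f^{-1}(U) = {κ} ∈ τ_X ✓.
  U = {a, b, c}: f^{-1}(U) = {ι, κ} ∉ τ_X ✗.
  U = {a, b, d}: f^{-1}(U) = {θ, κ, λ} ∈ τ_X ✓.
  U = {a, b, c, d}: f^{-1}(U) = {θ, ι, κ, λ} ∈ τ_X ✓.
Found U = {a, b, c} with f^{-1}(U) = {ι, κ} not in τ_X. Therefore f is NOT continuous.


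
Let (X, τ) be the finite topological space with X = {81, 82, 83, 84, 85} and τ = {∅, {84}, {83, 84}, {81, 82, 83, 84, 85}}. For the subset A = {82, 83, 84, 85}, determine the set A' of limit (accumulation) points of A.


A' = {81, 82, 83, 85}

For each x ∈ X, list the open sets U ∈ τ with x ∈ U, then check whether U ∩ (A ∖ {x}) ≠ ∅ for every such U.
  x = 81: opens ∋ x are {81, 82, 83, 84, 85}; each meets A ∖ {81}, so x IS a limit point.
  x = 82: opens ∋ x are {81, 82, 83, 84, 85}; each meets A ∖ {82}, so x IS a limit point.
  x = 83: opens ∋ x are {83, 84}, {81, 82, 83, 84, 85}; each meets A ∖ {83}, so x IS a limit point.
  x = 84: open {84} ∋ x has {84} ∩ (A ∖ {84}) = ∅, so x is NOT a limit point.
  x = 85: opens ∋ x are {81, 82, 83, 84, 85}; each meets A ∖ {85}, so x IS a limit point.
Collecting: A' = {81, 82, 83, 85}.


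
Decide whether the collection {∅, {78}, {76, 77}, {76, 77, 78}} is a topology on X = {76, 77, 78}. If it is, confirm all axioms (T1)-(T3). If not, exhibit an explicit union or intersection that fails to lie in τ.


τ IS a topology on X.

Axiom (T1): ∅ ∈ τ? Yes; X ∈ τ? Yes.
Axiom (T2/T3): check pairwise unions and intersections of members of τ.
All pairwise intersections and unions checked — each lies in τ. Therefore τ satisfies (T1), (T2), (T3): it IS a topology on X.


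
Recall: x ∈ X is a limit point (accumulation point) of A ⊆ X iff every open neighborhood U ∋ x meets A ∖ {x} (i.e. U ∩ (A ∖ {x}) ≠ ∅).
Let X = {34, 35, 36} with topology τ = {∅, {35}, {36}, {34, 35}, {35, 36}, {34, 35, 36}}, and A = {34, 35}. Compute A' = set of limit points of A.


A' = {34}

For each x ∈ X, list the open sets U ∈ τ with x ∈ U, then check whether U ∩ (A ∖ {x}) ≠ ∅ for every such U.
  x = 34: opens ∋ x are {34, 35}, {34, 35, 36}; each meets A ∖ {34}, so x IS a limit point.
  x = 35: open {35} ∋ x has {35} ∩ (A ∖ {35}) = ∅, so x is NOT a limit point.
  x = 36: open {36} ∋ x has {36} ∩ (A ∖ {36}) = ∅, so x is NOT a limit point.
Collecting: A' = {34}.
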